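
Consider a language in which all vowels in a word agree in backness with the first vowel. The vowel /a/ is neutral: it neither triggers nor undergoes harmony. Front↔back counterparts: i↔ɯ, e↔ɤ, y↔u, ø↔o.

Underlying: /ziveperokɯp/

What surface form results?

[ziveperøkip]

/o/ harmonizes with /i/ ([-back]) → [ø]
/ɯ/ harmonizes with /i/ ([-back]) → [i]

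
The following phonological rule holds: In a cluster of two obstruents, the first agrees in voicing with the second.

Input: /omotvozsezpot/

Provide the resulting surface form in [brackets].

/t/ before /v/ (voiced) → [d]
/z/ before /s/ (voiceless) → [s]
/z/ before /p/ (voiceless) → [s]

[omodvossespot]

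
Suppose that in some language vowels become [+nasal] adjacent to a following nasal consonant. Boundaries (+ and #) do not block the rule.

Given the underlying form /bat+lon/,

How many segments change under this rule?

/o/ before nasal /n/ → [õ]
1 segment changes.

1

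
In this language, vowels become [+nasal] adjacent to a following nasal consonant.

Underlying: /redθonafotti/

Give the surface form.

[redθõnafotti]

/o/ before nasal /n/ → [õ]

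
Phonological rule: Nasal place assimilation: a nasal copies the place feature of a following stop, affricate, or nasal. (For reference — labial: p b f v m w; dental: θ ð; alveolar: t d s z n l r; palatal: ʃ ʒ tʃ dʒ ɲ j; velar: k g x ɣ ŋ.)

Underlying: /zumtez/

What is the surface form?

/m/ before /t/ (alveolar) → [n]

[zuntez]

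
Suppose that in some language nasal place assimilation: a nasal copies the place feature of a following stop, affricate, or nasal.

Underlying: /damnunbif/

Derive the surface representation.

/m/ before /n/ (alveolar) → [n]
/n/ before /b/ (labial) → [m]

[dannumbif]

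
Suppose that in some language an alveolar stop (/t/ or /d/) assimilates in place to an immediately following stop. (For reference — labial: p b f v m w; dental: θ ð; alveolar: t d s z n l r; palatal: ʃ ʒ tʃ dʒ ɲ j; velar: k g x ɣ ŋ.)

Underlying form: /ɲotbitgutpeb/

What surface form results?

[ɲopbikguppeb]

/t/ before /b/ (labial) → [p]
/t/ before /g/ (velar) → [k]
/t/ before /p/ (labial) → [p]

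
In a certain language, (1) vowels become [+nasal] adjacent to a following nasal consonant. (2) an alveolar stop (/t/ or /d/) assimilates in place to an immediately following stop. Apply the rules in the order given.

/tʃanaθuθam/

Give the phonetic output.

[tʃãnaθuθãm]

Rule 1: /a/ before nasal /n/ → [ã]
Rule 1: /a/ before nasal /m/ → [ã]
After rule 1: tʃãnaθuθãm
Rule 2: no segment meets the rule's conditions; no change.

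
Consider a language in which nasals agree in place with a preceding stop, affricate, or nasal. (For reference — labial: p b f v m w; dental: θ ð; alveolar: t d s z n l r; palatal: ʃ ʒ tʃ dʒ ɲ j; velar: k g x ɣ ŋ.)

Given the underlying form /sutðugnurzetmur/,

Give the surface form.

/n/ after /g/ (velar) → [ŋ]
/m/ after /t/ (alveolar) → [n]

[sutðugŋurzetnur]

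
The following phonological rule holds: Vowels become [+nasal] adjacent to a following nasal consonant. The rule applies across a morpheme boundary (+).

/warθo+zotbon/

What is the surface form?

[warθo+zotbõn]

/o/ before nasal /n/ → [õ]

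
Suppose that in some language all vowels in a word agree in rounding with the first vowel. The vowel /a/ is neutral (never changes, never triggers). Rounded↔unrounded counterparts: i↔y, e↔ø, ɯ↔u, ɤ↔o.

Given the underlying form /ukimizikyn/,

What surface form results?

[ukymyzykyn]

/i/ harmonizes with /u/ ([+round]) → [y]
/i/ harmonizes with /u/ ([+round]) → [y]
/i/ harmonizes with /u/ ([+round]) → [y]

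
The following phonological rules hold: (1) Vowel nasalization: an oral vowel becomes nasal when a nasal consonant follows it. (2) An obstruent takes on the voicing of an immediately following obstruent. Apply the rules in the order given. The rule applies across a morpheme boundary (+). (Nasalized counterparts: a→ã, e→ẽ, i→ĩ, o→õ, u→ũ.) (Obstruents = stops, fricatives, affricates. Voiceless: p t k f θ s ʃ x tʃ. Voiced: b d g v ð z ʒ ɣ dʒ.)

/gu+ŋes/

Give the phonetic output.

Rule 1: /u/ before nasal /ŋ/ → [ũ]
After rule 1: gũ+ŋes
Rule 2: no segment meets the rule's conditions; no change.

[gũ+ŋes]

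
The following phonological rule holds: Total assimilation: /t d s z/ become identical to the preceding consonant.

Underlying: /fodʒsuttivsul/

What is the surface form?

/s/ after /dʒ/ → [dʒ] (total assimilation)
/s/ after /v/ → [v] (total assimilation)

[fodʒdʒuttivvul]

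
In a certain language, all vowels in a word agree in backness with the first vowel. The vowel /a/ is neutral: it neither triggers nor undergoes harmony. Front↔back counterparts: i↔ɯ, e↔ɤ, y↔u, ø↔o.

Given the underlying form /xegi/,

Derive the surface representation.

no segment meets the rule's conditions; no change.

[xegi]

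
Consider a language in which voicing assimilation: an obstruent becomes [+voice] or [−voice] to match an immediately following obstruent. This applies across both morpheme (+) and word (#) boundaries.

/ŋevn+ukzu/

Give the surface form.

/k/ before /z/ (voiced) → [g]

[ŋevn+ugzu]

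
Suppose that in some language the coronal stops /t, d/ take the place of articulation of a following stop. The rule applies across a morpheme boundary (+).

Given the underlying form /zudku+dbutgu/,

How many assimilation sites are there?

3

/d/ before /k/ (velar) → [g]
/d/ before /b/ (labial) → [b]
/t/ before /g/ (velar) → [k]
3 segments change.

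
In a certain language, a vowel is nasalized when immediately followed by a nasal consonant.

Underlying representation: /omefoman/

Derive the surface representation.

/o/ before nasal /m/ → [õ]
/o/ before nasal /m/ → [õ]
/a/ before nasal /n/ → [ã]

[õmefõmãn]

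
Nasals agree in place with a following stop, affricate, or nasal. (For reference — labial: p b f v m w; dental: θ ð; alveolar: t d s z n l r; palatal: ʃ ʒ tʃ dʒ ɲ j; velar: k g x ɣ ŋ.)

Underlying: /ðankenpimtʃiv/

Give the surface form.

/n/ before /k/ (velar) → [ŋ]
/n/ before /p/ (labial) → [m]
/m/ before /tʃ/ (palatal) → [ɲ]

[ðaŋkempiɲtʃiv]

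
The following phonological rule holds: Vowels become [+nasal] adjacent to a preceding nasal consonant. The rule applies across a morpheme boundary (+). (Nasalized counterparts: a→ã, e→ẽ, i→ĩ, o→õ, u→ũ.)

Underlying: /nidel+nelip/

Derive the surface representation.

[nĩdel+nẽlip]

/i/ after nasal /n/ → [ĩ]
/e/ after nasal /n/ → [ẽ]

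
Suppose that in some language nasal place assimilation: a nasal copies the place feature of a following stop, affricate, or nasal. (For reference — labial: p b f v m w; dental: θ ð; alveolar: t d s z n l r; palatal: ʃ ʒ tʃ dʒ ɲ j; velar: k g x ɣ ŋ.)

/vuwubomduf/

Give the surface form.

[vuwubonduf]

/m/ before /d/ (alveolar) → [n]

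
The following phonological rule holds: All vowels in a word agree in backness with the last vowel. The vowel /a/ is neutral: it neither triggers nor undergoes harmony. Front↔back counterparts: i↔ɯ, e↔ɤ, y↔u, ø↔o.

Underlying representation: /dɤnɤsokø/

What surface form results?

/ɤ/ harmonizes with /ø/ ([-back]) → [e]
/ɤ/ harmonizes with /ø/ ([-back]) → [e]
/o/ harmonizes with /ø/ ([-back]) → [ø]

[denesøkø]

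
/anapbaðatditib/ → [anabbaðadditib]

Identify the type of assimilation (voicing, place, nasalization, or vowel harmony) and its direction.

voicing assimilation, regressive

/p/→[b] /t/→[d].
Each target copies a feature from the following segment, so the direction is regressive.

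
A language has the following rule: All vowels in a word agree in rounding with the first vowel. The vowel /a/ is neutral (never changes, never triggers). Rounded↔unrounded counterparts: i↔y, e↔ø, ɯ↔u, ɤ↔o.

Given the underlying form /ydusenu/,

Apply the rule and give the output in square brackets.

[ydusønu]

/e/ harmonizes with /y/ ([+round]) → [ø]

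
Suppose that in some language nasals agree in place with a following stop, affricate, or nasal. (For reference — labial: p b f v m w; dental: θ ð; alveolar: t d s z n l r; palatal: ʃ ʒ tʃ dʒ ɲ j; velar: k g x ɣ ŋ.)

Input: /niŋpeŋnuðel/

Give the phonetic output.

[nimpennuðel]

/ŋ/ before /p/ (labial) → [m]
/ŋ/ before /n/ (alveolar) → [n]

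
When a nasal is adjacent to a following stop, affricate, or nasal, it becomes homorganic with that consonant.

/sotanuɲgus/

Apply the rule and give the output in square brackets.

[sotanuŋgus]

/ɲ/ before /g/ (velar) → [ŋ]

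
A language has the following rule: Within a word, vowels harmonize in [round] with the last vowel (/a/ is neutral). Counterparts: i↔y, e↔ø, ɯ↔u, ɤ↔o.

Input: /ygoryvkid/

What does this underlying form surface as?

[igɤrivkid]

/y/ harmonizes with /i/ ([-round]) → [i]
/o/ harmonizes with /i/ ([-round]) → [ɤ]
/y/ harmonizes with /i/ ([-round]) → [i]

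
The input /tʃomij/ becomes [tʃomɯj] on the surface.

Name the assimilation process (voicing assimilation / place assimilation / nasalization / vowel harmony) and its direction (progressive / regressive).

vowel harmony, progressive

/i/→[ɯ].
Vowels agree with the first vowel, so the harmony is progressive.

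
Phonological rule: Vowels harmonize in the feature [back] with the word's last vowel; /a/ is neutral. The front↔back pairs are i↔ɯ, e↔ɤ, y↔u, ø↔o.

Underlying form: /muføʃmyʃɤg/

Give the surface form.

/ø/ harmonizes with /ɤ/ ([+back]) → [o]
/y/ harmonizes with /ɤ/ ([+back]) → [u]

[mufoʃmuʃɤg]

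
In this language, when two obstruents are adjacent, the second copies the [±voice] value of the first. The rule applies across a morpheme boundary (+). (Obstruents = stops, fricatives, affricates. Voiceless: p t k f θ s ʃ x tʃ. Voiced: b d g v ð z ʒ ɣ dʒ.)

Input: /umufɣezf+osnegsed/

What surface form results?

/ɣ/ after /f/ (voiceless) → [x]
/f/ after /z/ (voiced) → [v]
/s/ after /g/ (voiced) → [z]

[umufxezv+osnegzed]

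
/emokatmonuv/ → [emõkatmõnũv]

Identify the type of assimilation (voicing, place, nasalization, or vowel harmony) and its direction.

/o/→[õ] /o/→[õ] /u/→[ũ].
Each target copies a feature from the preceding segment, so the direction is progressive.

nasalization, progressive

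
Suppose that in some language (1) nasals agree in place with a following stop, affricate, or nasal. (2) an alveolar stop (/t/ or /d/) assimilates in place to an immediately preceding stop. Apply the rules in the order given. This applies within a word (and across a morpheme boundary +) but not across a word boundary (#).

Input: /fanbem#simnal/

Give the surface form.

Rule 1: /n/ before /b/ (labial) → [m]
Rule 1: /m/ before /n/ (alveolar) → [n]
After rule 1: fambem#sinnal
Rule 2: no segment meets the rule's conditions; no change.

[fambem#sinnal]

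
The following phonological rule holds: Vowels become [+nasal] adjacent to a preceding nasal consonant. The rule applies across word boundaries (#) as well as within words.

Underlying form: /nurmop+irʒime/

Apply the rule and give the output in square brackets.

[nũrmõp+irʒimẽ]

/u/ after nasal /n/ → [ũ]
/o/ after nasal /m/ → [õ]
/e/ after nasal /m/ → [ẽ]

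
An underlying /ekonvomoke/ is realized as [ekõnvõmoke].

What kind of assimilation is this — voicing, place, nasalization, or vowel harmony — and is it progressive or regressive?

/o/→[õ] /o/→[õ].
Each target copies a feature from the following segment, so the direction is regressive.

nasalization, regressive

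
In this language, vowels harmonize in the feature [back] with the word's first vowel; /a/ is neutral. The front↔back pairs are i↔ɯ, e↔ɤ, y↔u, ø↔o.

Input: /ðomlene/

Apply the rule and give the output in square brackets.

/e/ harmonizes with /o/ ([+back]) → [ɤ]
/e/ harmonizes with /o/ ([+back]) → [ɤ]

[ðomlɤnɤ]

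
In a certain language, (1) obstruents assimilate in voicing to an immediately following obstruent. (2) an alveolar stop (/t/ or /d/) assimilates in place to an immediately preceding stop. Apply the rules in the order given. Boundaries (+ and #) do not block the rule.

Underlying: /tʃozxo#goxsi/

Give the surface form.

[tʃosxo#goxsi]

Rule 1: /z/ before /x/ (voiceless) → [s]
After rule 1: tʃosxo#goxsi
Rule 2: no segment meets the rule's conditions; no change.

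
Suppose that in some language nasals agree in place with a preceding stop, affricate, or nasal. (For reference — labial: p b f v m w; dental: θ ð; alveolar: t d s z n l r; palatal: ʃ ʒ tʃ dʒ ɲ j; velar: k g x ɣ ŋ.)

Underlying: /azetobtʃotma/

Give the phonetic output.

[azetobtʃotna]

/m/ after /t/ (alveolar) → [n]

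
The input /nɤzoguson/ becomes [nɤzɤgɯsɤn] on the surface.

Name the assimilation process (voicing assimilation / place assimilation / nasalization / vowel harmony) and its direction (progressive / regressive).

/o/→[ɤ] /u/→[ɯ] /o/→[ɤ].
Vowels agree with the first vowel, so the harmony is progressive.

vowel harmony, progressive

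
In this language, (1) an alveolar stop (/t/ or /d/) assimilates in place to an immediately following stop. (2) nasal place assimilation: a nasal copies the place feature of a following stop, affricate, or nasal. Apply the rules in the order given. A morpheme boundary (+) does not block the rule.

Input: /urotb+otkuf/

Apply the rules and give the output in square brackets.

Rule 1: /t/ before /b/ (labial) → [p]
Rule 1: /t/ before /k/ (velar) → [k]
After rule 1: uropb+okkuf
Rule 2: no segment meets the rule's conditions; no change.

[uropb+okkuf]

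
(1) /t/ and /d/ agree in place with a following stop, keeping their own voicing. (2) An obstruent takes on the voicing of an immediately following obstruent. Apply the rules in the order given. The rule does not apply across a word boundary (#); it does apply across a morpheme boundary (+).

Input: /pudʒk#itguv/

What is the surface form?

[putʃk#igguv]

Rule 1: /t/ before /g/ (velar) → [k]
After rule 1: pudʒk#ikguv
Rule 2: /dʒ/ before /k/ (voiceless) → [tʃ]
Rule 2: /k/ before /g/ (voiced) → [g]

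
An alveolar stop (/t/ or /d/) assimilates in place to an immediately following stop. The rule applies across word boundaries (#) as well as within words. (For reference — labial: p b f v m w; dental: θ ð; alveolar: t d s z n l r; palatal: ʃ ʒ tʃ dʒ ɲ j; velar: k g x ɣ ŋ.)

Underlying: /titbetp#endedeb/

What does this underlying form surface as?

/t/ before /b/ (labial) → [p]
/t/ before /p/ (labial) → [p]

[tipbepp#endedeb]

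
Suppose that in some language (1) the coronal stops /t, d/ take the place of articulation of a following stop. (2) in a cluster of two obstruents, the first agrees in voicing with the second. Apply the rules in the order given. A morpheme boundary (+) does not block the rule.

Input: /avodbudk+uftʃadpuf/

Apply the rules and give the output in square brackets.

Rule 1: /d/ before /b/ (labial) → [b]
Rule 1: /d/ before /k/ (velar) → [g]
Rule 1: /d/ before /p/ (labial) → [b]
After rule 1: avobbugk+uftʃabpuf
Rule 2: /g/ before /k/ (voiceless) → [k]
Rule 2: /b/ before /p/ (voiceless) → [p]

[avobbukk+uftʃappuf]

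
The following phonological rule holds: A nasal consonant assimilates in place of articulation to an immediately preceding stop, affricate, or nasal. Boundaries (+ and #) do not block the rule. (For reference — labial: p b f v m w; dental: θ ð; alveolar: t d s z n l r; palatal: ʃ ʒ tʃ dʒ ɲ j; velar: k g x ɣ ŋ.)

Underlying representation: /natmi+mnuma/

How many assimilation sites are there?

2

/m/ after /t/ (alveolar) → [n]
/n/ after /m/ (labial) → [m]
2 segments change.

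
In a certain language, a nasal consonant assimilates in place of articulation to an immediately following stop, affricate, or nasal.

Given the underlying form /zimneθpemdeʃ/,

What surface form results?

[zinneθpendeʃ]

/m/ before /n/ (alveolar) → [n]
/m/ before /d/ (alveolar) → [n]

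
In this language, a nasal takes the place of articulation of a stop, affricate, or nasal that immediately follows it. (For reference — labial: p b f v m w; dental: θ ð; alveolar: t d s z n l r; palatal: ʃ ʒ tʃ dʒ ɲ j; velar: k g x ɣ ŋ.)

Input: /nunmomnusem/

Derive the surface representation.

/n/ before /m/ (labial) → [m]
/m/ before /n/ (alveolar) → [n]

[nummonnusem]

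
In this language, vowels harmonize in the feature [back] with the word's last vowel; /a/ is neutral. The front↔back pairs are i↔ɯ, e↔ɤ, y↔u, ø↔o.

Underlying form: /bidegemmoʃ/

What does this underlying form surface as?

/i/ harmonizes with /o/ ([+back]) → [ɯ]
/e/ harmonizes with /o/ ([+back]) → [ɤ]
/e/ harmonizes with /o/ ([+back]) → [ɤ]

[bɯdɤgɤmmoʃ]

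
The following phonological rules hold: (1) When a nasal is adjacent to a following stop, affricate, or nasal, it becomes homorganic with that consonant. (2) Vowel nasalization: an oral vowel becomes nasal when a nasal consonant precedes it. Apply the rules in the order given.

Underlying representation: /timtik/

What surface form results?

Rule 1: /m/ before /t/ (alveolar) → [n]
After rule 1: tintik
Rule 2: no segment meets the rule's conditions; no change.

[tintik]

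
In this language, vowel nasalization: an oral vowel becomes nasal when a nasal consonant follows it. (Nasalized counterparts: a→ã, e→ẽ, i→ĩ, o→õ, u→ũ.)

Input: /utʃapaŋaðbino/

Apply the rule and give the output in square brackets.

[utʃapãŋaðbĩno]

/a/ before nasal /ŋ/ → [ã]
/i/ before nasal /n/ → [ĩ]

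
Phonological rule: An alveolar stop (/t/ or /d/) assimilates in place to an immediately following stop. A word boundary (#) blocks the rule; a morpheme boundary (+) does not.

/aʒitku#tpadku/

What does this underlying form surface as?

/t/ before /k/ (velar) → [k]
/t/ before /p/ (labial) → [p]
/d/ before /k/ (velar) → [g]

[aʒikku#ppagku]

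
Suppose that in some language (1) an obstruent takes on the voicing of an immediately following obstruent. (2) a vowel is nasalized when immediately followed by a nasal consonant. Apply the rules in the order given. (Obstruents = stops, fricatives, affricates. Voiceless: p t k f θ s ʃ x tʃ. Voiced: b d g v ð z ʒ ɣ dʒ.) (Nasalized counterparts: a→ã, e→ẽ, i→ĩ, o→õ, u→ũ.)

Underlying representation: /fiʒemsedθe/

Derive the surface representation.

[fiʒẽmsetθe]

Rule 1: /d/ before /θ/ (voiceless) → [t]
After rule 1: fiʒemsetθe
Rule 2: /e/ before nasal /m/ → [ẽ]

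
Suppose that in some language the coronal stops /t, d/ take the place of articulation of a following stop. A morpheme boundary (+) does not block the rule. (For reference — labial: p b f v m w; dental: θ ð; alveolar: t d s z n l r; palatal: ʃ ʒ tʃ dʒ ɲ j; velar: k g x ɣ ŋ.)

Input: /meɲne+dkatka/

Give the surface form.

/d/ before /k/ (velar) → [g]
/t/ before /k/ (velar) → [k]

[meɲne+gkakka]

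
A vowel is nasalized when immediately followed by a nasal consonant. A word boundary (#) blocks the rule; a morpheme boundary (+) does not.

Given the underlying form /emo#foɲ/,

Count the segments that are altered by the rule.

/e/ before nasal /m/ → [ẽ]
/o/ before nasal /ɲ/ → [õ]
2 segments change.

2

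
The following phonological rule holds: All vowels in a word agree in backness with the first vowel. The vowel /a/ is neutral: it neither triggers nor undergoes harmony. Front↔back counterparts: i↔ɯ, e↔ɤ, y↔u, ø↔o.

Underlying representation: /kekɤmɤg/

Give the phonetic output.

/ɤ/ harmonizes with /e/ ([-back]) → [e]
/ɤ/ harmonizes with /e/ ([-back]) → [e]

[kekemeg]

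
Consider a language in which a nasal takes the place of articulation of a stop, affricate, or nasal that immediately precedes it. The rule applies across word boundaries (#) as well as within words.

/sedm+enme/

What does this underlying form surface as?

[sedn+enne]

/m/ after /d/ (alveolar) → [n]
/m/ after /n/ (alveolar) → [n]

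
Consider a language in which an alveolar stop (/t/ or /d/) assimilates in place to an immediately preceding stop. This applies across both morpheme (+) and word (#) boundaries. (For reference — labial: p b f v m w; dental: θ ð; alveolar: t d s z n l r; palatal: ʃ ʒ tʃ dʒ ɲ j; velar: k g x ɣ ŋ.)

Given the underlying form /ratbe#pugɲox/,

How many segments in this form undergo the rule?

0

No segment meets the rule's conditions.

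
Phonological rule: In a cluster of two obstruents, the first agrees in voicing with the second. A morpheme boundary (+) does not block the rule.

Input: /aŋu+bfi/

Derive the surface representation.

[aŋu+pfi]

/b/ before /f/ (voiceless) → [p]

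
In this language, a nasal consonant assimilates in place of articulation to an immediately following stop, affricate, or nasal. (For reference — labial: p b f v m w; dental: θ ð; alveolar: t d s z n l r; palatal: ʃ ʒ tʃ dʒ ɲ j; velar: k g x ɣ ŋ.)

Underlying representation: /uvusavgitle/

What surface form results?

no segment meets the rule's conditions; no change.

[uvusavgitle]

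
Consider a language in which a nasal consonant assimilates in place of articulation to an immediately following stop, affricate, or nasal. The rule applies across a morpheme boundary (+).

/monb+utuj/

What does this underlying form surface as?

/n/ before /b/ (labial) → [m]

[momb+utuj]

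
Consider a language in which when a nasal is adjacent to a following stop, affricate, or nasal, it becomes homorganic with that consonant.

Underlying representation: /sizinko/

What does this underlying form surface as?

/n/ before /k/ (velar) → [ŋ]

[siziŋko]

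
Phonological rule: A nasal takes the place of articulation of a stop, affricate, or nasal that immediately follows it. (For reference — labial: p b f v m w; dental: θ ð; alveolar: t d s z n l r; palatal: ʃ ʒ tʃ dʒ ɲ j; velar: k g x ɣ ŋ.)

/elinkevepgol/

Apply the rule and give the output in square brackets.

/n/ before /k/ (velar) → [ŋ]

[eliŋkevepgol]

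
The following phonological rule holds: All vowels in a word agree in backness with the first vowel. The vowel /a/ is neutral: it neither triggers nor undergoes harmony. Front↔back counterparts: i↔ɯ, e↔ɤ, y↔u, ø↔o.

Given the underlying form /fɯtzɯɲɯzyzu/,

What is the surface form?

/y/ harmonizes with /ɯ/ ([+back]) → [u]

[fɯtzɯɲɯzuzu]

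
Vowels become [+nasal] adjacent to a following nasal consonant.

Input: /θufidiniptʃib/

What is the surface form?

/i/ before nasal /n/ → [ĩ]

[θufidĩniptʃib]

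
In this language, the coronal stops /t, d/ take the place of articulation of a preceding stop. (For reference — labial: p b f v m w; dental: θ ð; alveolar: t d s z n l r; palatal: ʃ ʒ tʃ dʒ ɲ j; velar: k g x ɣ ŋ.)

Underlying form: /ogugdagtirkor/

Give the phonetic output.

[oguggagkirkor]

/d/ after /g/ (velar) → [g]
/t/ after /g/ (velar) → [k]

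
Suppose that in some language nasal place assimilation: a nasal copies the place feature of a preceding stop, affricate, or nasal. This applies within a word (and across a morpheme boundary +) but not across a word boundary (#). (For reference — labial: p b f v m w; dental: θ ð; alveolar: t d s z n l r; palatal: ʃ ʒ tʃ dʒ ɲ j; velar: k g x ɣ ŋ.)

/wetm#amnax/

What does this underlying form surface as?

/m/ after /t/ (alveolar) → [n]
/n/ after /m/ (labial) → [m]

[wetn#ammax]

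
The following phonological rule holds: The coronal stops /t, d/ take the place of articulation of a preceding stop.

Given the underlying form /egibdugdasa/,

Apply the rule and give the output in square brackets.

[egibbuggasa]

/d/ after /b/ (labial) → [b]
/d/ after /g/ (velar) → [g]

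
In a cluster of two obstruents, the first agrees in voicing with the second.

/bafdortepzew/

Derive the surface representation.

/f/ before /d/ (voiced) → [v]
/p/ before /z/ (voiced) → [b]

[bavdortebzew]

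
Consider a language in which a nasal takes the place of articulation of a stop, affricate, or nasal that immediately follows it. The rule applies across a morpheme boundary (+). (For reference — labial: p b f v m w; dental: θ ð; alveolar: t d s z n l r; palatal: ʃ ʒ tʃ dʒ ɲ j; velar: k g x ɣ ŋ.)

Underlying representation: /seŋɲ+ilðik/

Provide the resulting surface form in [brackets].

/ŋ/ before /ɲ/ (palatal) → [ɲ]

[seɲɲ+ilðik]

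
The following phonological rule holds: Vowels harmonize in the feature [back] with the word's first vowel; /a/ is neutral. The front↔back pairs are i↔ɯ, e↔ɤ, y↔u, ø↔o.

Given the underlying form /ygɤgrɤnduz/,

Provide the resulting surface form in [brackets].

[ygegrendyz]

/ɤ/ harmonizes with /y/ ([-back]) → [e]
/ɤ/ harmonizes with /y/ ([-back]) → [e]
/u/ harmonizes with /y/ ([-back]) → [y]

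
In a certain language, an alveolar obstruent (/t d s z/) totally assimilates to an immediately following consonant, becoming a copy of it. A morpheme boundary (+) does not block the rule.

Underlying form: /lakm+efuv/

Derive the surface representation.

no segment meets the rule's conditions; no change.

[lakm+efuv]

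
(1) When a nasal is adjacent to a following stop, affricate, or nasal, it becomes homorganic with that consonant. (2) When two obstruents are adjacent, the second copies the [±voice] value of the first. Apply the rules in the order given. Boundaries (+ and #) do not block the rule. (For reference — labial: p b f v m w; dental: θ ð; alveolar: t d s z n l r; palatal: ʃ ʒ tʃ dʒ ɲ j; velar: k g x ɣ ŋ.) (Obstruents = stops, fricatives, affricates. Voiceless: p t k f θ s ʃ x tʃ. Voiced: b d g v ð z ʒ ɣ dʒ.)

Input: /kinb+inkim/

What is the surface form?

Rule 1: /n/ before /b/ (labial) → [m]
Rule 1: /n/ before /k/ (velar) → [ŋ]
After rule 1: kimb+iŋkim
Rule 2: no segment meets the rule's conditions; no change.

[kimb+iŋkim]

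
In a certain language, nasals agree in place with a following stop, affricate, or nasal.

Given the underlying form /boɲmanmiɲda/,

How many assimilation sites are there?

3

/ɲ/ before /m/ (labial) → [m]
/n/ before /m/ (labial) → [m]
/ɲ/ before /d/ (alveolar) → [n]
3 segments change.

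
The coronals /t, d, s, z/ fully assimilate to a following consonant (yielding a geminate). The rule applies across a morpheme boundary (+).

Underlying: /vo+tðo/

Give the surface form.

/t/ before /ð/ → [ð] (total assimilation)

[vo+ððo]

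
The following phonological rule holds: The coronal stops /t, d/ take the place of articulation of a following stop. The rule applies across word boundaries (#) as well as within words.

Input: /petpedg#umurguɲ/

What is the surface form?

/t/ before /p/ (labial) → [p]
/d/ before /g/ (velar) → [g]

[peppegg#umurguɲ]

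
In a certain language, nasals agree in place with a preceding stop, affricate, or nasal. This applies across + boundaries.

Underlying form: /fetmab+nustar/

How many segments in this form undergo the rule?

2

/m/ after /t/ (alveolar) → [n]
/n/ after /b/ (labial) → [m]
2 segments change.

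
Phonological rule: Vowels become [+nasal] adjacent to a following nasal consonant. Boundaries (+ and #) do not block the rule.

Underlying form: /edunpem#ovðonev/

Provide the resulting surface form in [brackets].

/u/ before nasal /n/ → [ũ]
/e/ before nasal /m/ → [ẽ]
/o/ before nasal /n/ → [õ]

[edũnpẽm#ovðõnev]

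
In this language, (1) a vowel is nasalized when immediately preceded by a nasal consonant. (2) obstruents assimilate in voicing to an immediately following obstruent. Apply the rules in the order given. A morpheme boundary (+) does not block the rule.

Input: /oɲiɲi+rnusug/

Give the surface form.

[oɲĩɲĩ+rnũsug]

Rule 1: /i/ after nasal /ɲ/ → [ĩ]
Rule 1: /i/ after nasal /ɲ/ → [ĩ]
Rule 1: /u/ after nasal /n/ → [ũ]
After rule 1: oɲĩɲĩ+rnũsug
Rule 2: no segment meets the rule's conditions; no change.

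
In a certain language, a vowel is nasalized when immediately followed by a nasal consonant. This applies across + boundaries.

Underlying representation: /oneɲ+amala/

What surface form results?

/o/ before nasal /n/ → [õ]
/e/ before nasal /ɲ/ → [ẽ]
/a/ before nasal /m/ → [ã]

[õnẽɲ+ãmala]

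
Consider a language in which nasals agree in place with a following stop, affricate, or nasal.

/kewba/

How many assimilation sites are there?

No segment meets the rule's conditions.

0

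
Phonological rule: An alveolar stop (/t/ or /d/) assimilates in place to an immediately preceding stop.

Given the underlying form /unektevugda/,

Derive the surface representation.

[unekkevugga]

/t/ after /k/ (velar) → [k]
/d/ after /g/ (velar) → [g]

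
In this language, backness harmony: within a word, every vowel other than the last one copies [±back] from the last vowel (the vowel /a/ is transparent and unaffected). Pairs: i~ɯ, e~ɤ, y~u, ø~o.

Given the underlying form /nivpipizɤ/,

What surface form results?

[nɯvpɯpɯzɤ]

/i/ harmonizes with /ɤ/ ([+back]) → [ɯ]
/i/ harmonizes with /ɤ/ ([+back]) → [ɯ]
/i/ harmonizes with /ɤ/ ([+back]) → [ɯ]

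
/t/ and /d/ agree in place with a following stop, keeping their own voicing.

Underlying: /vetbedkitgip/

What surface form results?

[vepbegkikgip]

/t/ before /b/ (labial) → [p]
/d/ before /k/ (velar) → [g]
/t/ before /g/ (velar) → [k]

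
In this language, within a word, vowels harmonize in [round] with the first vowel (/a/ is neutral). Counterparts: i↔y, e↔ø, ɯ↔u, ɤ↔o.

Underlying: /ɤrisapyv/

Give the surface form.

[ɤrisapiv]

/y/ harmonizes with /ɤ/ ([-round]) → [i]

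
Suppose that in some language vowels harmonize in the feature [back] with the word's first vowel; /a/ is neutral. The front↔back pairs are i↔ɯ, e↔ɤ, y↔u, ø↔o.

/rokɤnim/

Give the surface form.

/i/ harmonizes with /o/ ([+back]) → [ɯ]

[rokɤnɯm]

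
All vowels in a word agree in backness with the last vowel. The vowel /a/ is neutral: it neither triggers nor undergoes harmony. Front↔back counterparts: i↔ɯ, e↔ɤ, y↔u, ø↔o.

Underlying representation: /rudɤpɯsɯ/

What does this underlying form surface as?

[rudɤpɯsɯ]

no segment meets the rule's conditions; no change.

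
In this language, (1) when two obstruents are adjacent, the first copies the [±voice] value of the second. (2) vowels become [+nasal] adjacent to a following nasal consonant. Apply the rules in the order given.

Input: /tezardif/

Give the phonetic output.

Rule 1: no segment meets the rule's conditions; no change.
After rule 1: tezardif
Rule 2: no segment meets the rule's conditions; no change.

[tezardif]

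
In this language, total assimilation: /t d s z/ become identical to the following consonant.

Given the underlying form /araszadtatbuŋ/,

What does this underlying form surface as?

/s/ before /z/ → [z] (total assimilation)
/d/ before /t/ → [t] (total assimilation)
/t/ before /b/ → [b] (total assimilation)

[arazzattabbuŋ]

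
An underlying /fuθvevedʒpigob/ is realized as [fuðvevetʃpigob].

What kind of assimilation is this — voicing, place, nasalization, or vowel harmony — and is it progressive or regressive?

/θ/→[ð] /dʒ/→[tʃ].
Each target copies a feature from the following segment, so the direction is regressive.

voicing assimilation, regressive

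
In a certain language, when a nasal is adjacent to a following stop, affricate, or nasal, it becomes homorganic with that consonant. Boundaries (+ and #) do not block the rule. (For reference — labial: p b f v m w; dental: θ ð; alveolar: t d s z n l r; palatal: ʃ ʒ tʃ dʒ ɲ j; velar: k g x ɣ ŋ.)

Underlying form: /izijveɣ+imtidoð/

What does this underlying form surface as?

[izijveɣ+intidoð]

/m/ before /t/ (alveolar) → [n]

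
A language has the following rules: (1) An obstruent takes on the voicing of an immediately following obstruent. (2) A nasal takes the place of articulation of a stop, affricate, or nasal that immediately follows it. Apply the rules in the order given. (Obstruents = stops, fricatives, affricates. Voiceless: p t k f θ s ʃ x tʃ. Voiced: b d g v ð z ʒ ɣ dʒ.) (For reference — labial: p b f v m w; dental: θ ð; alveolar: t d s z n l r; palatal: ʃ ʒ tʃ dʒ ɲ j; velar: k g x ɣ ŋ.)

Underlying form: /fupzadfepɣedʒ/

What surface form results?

[fubzatfebɣedʒ]

Rule 1: /p/ before /z/ (voiced) → [b]
Rule 1: /d/ before /f/ (voiceless) → [t]
Rule 1: /p/ before /ɣ/ (voiced) → [b]
After rule 1: fubzatfebɣedʒ
Rule 2: no segment meets the rule's conditions; no change.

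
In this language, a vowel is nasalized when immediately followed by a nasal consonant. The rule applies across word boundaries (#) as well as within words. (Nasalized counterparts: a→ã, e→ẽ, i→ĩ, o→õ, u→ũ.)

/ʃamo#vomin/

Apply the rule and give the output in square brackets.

[ʃãmo#võmĩn]

/a/ before nasal /m/ → [ã]
/o/ before nasal /m/ → [õ]
/i/ before nasal /n/ → [ĩ]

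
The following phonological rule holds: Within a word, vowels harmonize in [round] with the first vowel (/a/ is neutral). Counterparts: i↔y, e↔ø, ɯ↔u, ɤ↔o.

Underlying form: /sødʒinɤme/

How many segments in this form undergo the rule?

/i/ harmonizes with /ø/ ([+round]) → [y]
/ɤ/ harmonizes with /ø/ ([+round]) → [o]
/e/ harmonizes with /ø/ ([+round]) → [ø]
3 segments change.

3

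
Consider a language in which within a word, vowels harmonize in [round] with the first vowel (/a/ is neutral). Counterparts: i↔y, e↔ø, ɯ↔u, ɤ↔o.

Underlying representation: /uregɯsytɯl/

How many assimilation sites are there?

3

/e/ harmonizes with /u/ ([+round]) → [ø]
/ɯ/ harmonizes with /u/ ([+round]) → [u]
/ɯ/ harmonizes with /u/ ([+round]) → [u]
3 segments change.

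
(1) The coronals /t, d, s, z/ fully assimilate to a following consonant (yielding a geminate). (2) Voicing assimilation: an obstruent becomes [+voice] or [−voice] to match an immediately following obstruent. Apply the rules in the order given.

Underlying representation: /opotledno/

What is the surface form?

[opollenno]

Rule 1: /t/ before /l/ → [l] (total assimilation)
Rule 1: /d/ before /n/ → [n] (total assimilation)
After rule 1: opollenno
Rule 2: no segment meets the rule's conditions; no change.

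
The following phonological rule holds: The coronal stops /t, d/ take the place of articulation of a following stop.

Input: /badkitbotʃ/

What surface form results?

/d/ before /k/ (velar) → [g]
/t/ before /b/ (labial) → [p]

[bagkipbotʃ]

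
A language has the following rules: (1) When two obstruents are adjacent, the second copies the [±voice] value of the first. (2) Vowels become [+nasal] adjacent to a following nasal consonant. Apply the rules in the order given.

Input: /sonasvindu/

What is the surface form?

[sõnasfĩndu]

Rule 1: /v/ after /s/ (voiceless) → [f]
After rule 1: sonasfindu
Rule 2: /o/ before nasal /n/ → [õ]
Rule 2: /i/ before nasal /n/ → [ĩ]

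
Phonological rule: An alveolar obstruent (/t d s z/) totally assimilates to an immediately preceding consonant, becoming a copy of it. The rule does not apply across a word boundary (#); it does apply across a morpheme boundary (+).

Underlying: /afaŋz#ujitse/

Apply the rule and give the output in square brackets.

/z/ after /ŋ/ → [ŋ] (total assimilation)
/s/ after /t/ → [t] (total assimilation)

[afaŋŋ#ujitte]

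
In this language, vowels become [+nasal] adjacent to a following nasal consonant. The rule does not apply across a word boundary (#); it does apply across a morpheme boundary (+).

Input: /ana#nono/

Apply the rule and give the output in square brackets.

/a/ before nasal /n/ → [ã]
/o/ before nasal /n/ → [õ]

[ãna#nõno]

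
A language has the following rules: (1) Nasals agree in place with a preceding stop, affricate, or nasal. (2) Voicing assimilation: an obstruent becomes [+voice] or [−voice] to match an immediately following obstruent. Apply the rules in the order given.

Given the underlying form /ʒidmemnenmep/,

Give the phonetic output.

Rule 1: /m/ after /d/ (alveolar) → [n]
Rule 1: /n/ after /m/ (labial) → [m]
Rule 1: /m/ after /n/ (alveolar) → [n]
After rule 1: ʒidnemmennep
Rule 2: no segment meets the rule's conditions; no change.

[ʒidnemmennep]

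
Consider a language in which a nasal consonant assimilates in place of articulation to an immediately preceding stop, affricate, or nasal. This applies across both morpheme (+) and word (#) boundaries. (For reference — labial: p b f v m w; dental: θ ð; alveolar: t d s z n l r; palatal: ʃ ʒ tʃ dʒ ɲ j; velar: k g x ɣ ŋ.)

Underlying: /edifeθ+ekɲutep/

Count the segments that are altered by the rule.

/ɲ/ after /k/ (velar) → [ŋ]
1 segment changes.

1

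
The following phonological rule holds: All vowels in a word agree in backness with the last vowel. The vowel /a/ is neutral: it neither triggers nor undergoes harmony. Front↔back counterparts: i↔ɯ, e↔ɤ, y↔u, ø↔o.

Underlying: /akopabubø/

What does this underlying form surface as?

/o/ harmonizes with /ø/ ([-back]) → [ø]
/u/ harmonizes with /ø/ ([-back]) → [y]

[akøpabybø]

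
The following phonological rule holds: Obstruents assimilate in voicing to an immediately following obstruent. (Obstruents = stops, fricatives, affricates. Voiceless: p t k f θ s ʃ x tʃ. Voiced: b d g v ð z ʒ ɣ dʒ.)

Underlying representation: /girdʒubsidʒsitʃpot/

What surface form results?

/b/ before /s/ (voiceless) → [p]
/dʒ/ before /s/ (voiceless) → [tʃ]

[girdʒupsitʃsitʃpot]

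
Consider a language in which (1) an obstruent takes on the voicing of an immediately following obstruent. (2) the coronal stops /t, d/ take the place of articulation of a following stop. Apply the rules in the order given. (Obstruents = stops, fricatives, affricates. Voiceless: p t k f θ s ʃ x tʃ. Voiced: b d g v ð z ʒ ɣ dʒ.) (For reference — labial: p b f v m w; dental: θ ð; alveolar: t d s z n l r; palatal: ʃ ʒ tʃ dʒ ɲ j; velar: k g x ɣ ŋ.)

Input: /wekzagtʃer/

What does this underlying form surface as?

[wegzaktʃer]

Rule 1: /k/ before /z/ (voiced) → [g]
Rule 1: /g/ before /tʃ/ (voiceless) → [k]
After rule 1: wegzaktʃer
Rule 2: no segment meets the rule's conditions; no change.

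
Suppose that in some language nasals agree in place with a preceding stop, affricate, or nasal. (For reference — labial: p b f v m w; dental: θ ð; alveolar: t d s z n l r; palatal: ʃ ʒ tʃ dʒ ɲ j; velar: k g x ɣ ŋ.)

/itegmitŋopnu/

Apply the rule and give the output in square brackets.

[itegŋitnopmu]

/m/ after /g/ (velar) → [ŋ]
/ŋ/ after /t/ (alveolar) → [n]
/n/ after /p/ (labial) → [m]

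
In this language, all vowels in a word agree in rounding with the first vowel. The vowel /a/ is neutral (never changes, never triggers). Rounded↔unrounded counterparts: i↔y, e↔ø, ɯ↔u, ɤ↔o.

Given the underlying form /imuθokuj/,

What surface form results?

[imɯθɤkɯj]

/u/ harmonizes with /i/ ([-round]) → [ɯ]
/o/ harmonizes with /i/ ([-round]) → [ɤ]
/u/ harmonizes with /i/ ([-round]) → [ɯ]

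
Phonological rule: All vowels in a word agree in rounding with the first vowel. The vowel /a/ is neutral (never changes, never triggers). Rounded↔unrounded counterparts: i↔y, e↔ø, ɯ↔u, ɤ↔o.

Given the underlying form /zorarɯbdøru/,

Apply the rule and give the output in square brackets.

[zorarubdøru]

/ɯ/ harmonizes with /o/ ([+round]) → [u]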